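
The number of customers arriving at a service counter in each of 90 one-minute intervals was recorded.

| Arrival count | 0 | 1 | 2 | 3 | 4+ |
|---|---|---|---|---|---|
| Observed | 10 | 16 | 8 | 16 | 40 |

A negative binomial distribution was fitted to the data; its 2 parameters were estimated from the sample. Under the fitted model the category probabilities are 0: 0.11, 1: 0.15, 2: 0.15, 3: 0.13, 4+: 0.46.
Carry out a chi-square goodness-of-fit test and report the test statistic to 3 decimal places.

Expected counts E_i = n·p_i: 90×0.11 = 9.9, 90×0.15 = 13.5, 90×0.15 = 13.5, 90×0.13 = 11.7, 90×0.46 = 41.4.
cat         O        E   (O−E)²/E
0          10      9.9     0.0010
1          16     13.5     0.4630
2           8     13.5     2.2407
3          16     11.7     1.5803
4+         40     41.4     0.0473
Sum = 4.332

4.332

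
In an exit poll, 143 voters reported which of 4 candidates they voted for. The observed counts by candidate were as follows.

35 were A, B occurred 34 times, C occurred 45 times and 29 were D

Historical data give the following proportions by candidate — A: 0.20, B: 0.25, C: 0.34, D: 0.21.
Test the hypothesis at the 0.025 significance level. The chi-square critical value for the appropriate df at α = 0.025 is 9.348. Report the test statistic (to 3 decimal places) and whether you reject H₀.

1.823; do not reject

Expected counts E_i = n·p_i: 143×0.20 = 28.6, 143×0.25 = 35.75, 143×0.34 = 48.62, 143×0.21 = 30.03.
cat         O        E   (O−E)²/E
A          35     28.6     1.4322
B          34    35.75     0.0857
C          45    48.62     0.2695
D          29    30.03     0.0353
Sum = 1.823
df = 3. Since 1.823 < 9.348, we do not reject H₀.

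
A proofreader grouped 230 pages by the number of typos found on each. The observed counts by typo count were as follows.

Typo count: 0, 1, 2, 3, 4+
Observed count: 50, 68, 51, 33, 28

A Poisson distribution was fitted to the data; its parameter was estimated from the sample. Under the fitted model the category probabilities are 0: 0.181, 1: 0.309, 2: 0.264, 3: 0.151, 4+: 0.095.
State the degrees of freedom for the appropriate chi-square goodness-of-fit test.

There are k = 5 categories and 1 parameter estimated from the data, so df = 5 − 1 − 1 = 3.

3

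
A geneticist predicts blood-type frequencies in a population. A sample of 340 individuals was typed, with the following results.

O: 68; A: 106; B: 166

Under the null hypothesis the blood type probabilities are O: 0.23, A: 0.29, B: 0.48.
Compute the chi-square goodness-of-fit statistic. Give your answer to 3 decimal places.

Expected counts E_i = n·p_i: 340×0.23 = 78.2, 340×0.29 = 98.6, 340×0.48 = 163.2.
χ² = (68−78.2)²/78.2 + (106−98.6)²/98.6 + (166−163.2)²/163.2
   = 1.3304 + 0.5554 + 0.0480
Sum = 1.934

1.934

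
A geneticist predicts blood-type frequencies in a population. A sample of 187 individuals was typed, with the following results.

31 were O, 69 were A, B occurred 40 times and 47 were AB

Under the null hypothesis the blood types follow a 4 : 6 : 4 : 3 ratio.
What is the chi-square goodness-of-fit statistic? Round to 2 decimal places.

10.28

Ratio total = 17. Expected counts: 187×4/17 = 44, 187×6/17 = 66, 187×4/17 = 44, 187×3/17 = 33.
cat         O        E   (O−E)²/E
O          31       44      3.841
A          69       66      0.136
B          40       44      0.364
AB         47       33      5.939
Sum = 10.28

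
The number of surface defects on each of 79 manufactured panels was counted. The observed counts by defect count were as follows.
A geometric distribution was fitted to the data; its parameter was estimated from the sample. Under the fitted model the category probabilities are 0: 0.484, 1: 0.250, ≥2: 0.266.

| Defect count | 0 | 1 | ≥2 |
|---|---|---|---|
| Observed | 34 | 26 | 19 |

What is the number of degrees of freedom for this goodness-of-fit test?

There are k = 3 categories and 1 parameter estimated from the data, so df = 3 − 1 − 1 = 1.

1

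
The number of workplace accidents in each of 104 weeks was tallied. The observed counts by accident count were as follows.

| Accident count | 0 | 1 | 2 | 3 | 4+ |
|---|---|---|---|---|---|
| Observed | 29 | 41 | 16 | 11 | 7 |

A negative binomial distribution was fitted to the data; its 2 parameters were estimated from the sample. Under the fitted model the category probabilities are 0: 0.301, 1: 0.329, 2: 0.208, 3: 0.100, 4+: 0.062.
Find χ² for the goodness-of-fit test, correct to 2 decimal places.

3.06

Expected counts E_i = n·p_i: 104×0.301 = 31.304, 104×0.329 = 34.216, 104×0.208 = 21.632, 104×0.100 = 10.4, 104×0.062 = 6.448.
cat         O        E   (O−E)²/E
0          29   31.304      0.170
1          41   34.216      1.345
2          16   21.632      1.466
3          11     10.4      0.035
4+          7    6.448      0.047
Sum = 3.06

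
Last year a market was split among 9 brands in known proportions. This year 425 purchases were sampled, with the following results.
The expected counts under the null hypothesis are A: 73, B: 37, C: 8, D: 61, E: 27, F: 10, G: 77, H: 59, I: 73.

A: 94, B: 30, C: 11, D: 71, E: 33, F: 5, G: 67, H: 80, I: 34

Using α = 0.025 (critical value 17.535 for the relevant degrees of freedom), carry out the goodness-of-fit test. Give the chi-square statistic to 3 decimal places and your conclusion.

43.572; reject

χ² = (94−73)²/73 + (30−37)²/37 + (11−8)²/8 + (71−61)²/61 + (33−27)²/27 + (5−10)²/10 + (67−77)²/77 + (80−59)²/59 + (34−73)²/73
   = 6.0411 + 1.3243 + 1.1250 + 1.6393 + 1.3333 + 2.5000 + 1.2987 + 7.4746 + 20.8356
Sum = 43.572
df = 8. Since 43.572 > 17.535, we reject H₀.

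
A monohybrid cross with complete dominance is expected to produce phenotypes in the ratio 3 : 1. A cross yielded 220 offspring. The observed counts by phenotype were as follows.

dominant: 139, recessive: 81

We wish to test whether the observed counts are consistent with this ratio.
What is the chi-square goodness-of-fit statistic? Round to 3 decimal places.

Ratio total = 4. Expected counts: 220×3/4 = 165, 220×1/4 = 55.
cat            O        E   (O−E)²/E
dominant     139      165     4.0970
recessive     81       55    12.2909
Sum = 16.388

16.388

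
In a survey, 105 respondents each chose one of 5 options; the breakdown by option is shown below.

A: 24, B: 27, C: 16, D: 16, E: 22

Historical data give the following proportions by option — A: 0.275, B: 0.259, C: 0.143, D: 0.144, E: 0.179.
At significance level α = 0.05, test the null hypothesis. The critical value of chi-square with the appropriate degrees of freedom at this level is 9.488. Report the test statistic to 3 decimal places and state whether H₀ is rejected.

1.487; do not reject

Expected counts E_i = n·p_i: 105×0.275 = 28.875, 105×0.259 = 27.195, 105×0.143 = 15.015, 105×0.144 = 15.12, 105×0.179 = 18.795.
A: (24 − 28.875)²/28.875 = 23.765625/28.875 = 0.8231
B: (27 − 27.195)²/27.195 = 0.038025/27.195 = 0.0014
C: (16 − 15.015)²/15.015 = 0.970225/15.015 = 0.0646
D: (16 − 15.12)²/15.12 = 0.7744/15.12 = 0.0512
E: (22 − 18.795)²/18.795 = 10.272025/18.795 = 0.5465
Sum = 1.487
df = 4. Since 1.487 < 9.488, we do not reject H₀.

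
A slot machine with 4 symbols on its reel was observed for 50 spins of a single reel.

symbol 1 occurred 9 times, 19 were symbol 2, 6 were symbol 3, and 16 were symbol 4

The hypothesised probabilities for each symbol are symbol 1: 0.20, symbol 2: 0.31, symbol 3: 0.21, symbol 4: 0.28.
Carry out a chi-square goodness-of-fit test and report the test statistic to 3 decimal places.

Expected counts E_i = n·p_i: 50×0.20 = 10, 50×0.31 = 15.5, 50×0.21 = 10.5, 50×0.28 = 14.
symbol 1: (9 − 10)²/10 = 1/10 = 0.1000
symbol 2: (19 − 15.5)²/15.5 = 12.25/15.5 = 0.7903
symbol 3: (6 − 10.5)²/10.5 = 20.25/10.5 = 1.9286
symbol 4: (16 − 14)²/14 = 4/14 = 0.2857
Sum = 3.105

3.105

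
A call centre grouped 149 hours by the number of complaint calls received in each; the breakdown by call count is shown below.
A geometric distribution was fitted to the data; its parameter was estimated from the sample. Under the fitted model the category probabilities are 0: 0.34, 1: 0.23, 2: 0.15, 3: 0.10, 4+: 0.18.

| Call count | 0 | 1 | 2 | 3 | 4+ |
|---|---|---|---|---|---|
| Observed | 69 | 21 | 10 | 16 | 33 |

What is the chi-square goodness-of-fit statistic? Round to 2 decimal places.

Expected counts E_i = n·p_i: 149×0.34 = 50.66, 149×0.23 = 34.27, 149×0.15 = 22.35, 149×0.10 = 14.9, 149×0.18 = 26.82.
χ² = (69−50.66)²/50.66 + (21−34.27)²/34.27 + (10−22.35)²/22.35 + (16−14.9)²/14.9 + (33−26.82)²/26.82
   = 6.639 + 5.138 + 6.824 + 0.081 + 1.424
Sum = 20.11

20.11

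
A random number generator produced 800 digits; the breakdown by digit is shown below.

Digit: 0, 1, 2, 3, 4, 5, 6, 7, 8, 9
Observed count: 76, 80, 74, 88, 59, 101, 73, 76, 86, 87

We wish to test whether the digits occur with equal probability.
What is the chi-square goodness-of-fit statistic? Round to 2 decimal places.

Under H₀ each category has probability 1/10, so each expected count is 800/10 = 80.
χ² = (76−80)²/80 + (80−80)²/80 + (74−80)²/80 + (88−80)²/80 + (59−80)²/80 + (101−80)²/80 + (73−80)²/80 + (76−80)²/80 + (86−80)²/80 + (87−80)²/80
   = 0.200 + 0.000 + 0.450 + 0.800 + 5.513 + 5.513 + 0.613 + 0.200 + 0.450 + 0.613
Sum = 14.35

14.35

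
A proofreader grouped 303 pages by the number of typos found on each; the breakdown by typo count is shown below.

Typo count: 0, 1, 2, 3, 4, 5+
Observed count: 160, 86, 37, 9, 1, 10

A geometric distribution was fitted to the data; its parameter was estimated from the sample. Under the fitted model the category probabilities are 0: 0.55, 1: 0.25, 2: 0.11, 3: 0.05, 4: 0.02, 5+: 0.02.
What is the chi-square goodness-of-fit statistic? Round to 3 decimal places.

Expected counts E_i = n·p_i: 303×0.55 = 166.65, 303×0.25 = 75.75, 303×0.11 = 33.33, 303×0.05 = 15.15, 303×0.02 = 6.06, 303×0.02 = 6.06.
χ² = (160−166.65)²/166.65 + (86−75.75)²/75.75 + (37−33.33)²/33.33 + (9−15.15)²/15.15 + (1−6.06)²/6.06 + (10−6.06)²/6.06
   = 0.2654 + 1.3870 + 0.4041 + 2.4965 + 4.2250 + 2.5617
Sum = 11.340

11.340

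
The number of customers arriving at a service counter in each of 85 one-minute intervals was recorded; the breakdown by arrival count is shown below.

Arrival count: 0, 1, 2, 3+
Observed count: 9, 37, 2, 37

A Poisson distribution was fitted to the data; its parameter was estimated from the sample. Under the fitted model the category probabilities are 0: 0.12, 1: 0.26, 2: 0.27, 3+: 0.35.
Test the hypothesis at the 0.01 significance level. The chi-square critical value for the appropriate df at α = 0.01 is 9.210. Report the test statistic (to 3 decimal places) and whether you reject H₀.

Expected counts E_i = n·p_i: 85×0.12 = 10.2, 85×0.26 = 22.1, 85×0.27 = 22.95, 85×0.35 = 29.75.
χ² = (9−10.2)²/10.2 + (37−22.1)²/22.1 + (2−22.95)²/22.95 + (37−29.75)²/29.75
   = 0.1412 + 10.0457 + 19.1243 + 1.7668
Sum = 31.078
df = 2. Since 31.078 > 9.210, we reject H₀.

31.078; reject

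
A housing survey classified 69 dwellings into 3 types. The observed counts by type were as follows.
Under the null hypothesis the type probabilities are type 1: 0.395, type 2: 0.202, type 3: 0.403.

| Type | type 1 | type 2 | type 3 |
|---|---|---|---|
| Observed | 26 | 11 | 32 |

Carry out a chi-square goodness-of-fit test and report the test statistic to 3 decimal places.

Expected counts E_i = n·p_i: 69×0.395 = 27.255, 69×0.202 = 13.938, 69×0.403 = 27.807.
cat         O        E   (O−E)²/E
type 1     26   27.255     0.0578
type 2     11   13.938     0.6193
type 3     32   27.807     0.6323
Sum = 1.309

1.309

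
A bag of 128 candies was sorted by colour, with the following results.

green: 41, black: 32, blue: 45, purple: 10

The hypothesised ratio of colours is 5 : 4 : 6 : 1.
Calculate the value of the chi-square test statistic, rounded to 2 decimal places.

Ratio total = 16. Expected counts: 128×5/16 = 40, 128×4/16 = 32, 128×6/16 = 48, 128×1/16 = 8.
χ² = (41−40)²/40 + (32−32)²/32 + (45−48)²/48 + (10−8)²/8
   = 0.025 + 0.000 + 0.188 + 0.500
Sum = 0.71

0.71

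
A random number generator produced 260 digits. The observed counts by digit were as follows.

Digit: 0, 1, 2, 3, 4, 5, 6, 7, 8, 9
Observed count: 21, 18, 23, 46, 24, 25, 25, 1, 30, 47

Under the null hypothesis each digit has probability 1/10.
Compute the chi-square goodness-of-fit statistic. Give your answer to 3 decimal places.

Expected count for each of the 10 categories: 260/10 = 26.
cat         O        E   (O−E)²/E
0          21       26     0.9615
1          18       26     2.4615
2          23       26     0.3462
3          46       26    15.3846
4          24       26     0.1538
5          25       26     0.0385
6          25       26     0.0385
7           1       26    24.0385
8          30       26     0.6154
9          47       26    16.9615
Sum = 61.000

61.000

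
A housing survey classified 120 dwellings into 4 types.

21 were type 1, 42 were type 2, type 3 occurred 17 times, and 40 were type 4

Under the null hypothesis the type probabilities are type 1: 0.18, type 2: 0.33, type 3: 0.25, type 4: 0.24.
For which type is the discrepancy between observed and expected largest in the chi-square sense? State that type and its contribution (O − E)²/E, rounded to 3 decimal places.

type 3, 5.633

Expected counts E_i = n·p_i: 120×0.18 = 21.6, 120×0.33 = 39.6, 120×0.25 = 30, 120×0.24 = 28.8.
cat         O        E   (O−E)²/E
type 1     21     21.6     0.0167
type 2     42     39.6     0.1455
type 3     17       30     5.6333
type 4     40     28.8     4.3556
The largest term is for type 3: 5.633.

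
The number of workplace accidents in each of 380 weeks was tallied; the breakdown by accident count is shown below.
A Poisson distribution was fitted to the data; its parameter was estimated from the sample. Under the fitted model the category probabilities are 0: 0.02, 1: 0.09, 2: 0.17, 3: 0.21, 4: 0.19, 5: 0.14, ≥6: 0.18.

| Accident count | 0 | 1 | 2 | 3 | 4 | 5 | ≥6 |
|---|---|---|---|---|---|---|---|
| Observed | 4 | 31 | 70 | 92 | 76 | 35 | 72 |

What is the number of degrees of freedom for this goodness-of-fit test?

5

There are k = 7 categories and 1 parameter estimated from the data, so df = 7 − 1 − 1 = 5.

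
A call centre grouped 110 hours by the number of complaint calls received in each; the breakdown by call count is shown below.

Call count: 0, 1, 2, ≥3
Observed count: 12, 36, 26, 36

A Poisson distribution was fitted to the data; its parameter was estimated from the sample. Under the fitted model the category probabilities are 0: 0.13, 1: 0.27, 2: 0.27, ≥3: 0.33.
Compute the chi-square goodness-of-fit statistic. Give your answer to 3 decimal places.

Expected counts E_i = n·p_i: 110×0.13 = 14.3, 110×0.27 = 29.7, 110×0.27 = 29.7, 110×0.33 = 36.3.
χ² = (12−14.3)²/14.3 + (36−29.7)²/29.7 + (26−29.7)²/29.7 + (36−36.3)²/36.3
   = 0.3699 + 1.3364 + 0.4609 + 0.0025
Sum = 2.170

2.170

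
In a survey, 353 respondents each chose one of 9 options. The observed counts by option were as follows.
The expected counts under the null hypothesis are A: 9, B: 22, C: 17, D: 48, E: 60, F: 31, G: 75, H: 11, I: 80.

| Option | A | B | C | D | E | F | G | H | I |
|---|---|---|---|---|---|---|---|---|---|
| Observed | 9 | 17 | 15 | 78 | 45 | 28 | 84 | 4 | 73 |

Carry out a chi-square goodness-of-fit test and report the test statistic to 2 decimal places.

A: (9 − 9)²/9 = 0/9 = 0.000
B: (17 − 22)²/22 = 25/22 = 1.136
C: (15 − 17)²/17 = 4/17 = 0.235
D: (78 − 48)²/48 = 900/48 = 18.750
E: (45 − 60)²/60 = 225/60 = 3.750
F: (28 − 31)²/31 = 9/31 = 0.290
G: (84 − 75)²/75 = 81/75 = 1.080
H: (4 − 11)²/11 = 49/11 = 4.455
I: (73 − 80)²/80 = 49/80 = 0.613
Sum = 30.31

30.31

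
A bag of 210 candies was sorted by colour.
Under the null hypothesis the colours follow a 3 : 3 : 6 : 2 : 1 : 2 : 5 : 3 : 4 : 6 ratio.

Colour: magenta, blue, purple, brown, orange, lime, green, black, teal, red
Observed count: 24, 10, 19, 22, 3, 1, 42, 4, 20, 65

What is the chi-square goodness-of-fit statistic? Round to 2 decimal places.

Ratio total = 35. Expected counts: 210×3/35 = 18, 210×3/35 = 18, 210×6/35 = 36, 210×2/35 = 12, 210×1/35 = 6, 210×2/35 = 12, 210×5/35 = 30, 210×3/35 = 18, 210×4/35 = 24, 210×6/35 = 36.
χ² = (24−18)²/18 + (10−18)²/18 + (19−36)²/36 + (22−12)²/12 + (3−6)²/6 + (1−12)²/12 + (42−30)²/30 + (4−18)²/18 + (20−24)²/24 + (65−36)²/36
   = 2.000 + 3.556 + 8.028 + 8.333 + 1.500 + 10.083 + 4.800 + 10.889 + 0.667 + 23.361
Sum = 73.22

73.22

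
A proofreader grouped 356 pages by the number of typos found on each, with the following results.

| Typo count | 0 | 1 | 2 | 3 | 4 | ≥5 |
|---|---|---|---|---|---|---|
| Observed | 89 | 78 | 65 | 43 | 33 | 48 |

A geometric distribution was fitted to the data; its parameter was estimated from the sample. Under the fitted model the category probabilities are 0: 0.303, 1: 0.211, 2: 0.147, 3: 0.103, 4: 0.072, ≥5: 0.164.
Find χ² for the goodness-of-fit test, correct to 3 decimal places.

11.536

Expected counts E_i = n·p_i: 356×0.303 = 107.868, 356×0.211 = 75.116, 356×0.147 = 52.332, 356×0.103 = 36.668, 356×0.072 = 25.632, 356×0.164 = 58.384.
0: (89 − 107.868)²/107.868 = 356.001424/107.868 = 3.3003
1: (78 − 75.116)²/75.116 = 8.317456/75.116 = 0.1107
2: (65 − 52.332)²/52.332 = 160.478224/52.332 = 3.0665
3: (43 − 36.668)²/36.668 = 40.094224/36.668 = 1.0934
4: (33 − 25.632)²/25.632 = 54.287424/25.632 = 2.1180
≥5: (48 − 58.384)²/58.384 = 107.827456/58.384 = 1.8469
Sum = 11.536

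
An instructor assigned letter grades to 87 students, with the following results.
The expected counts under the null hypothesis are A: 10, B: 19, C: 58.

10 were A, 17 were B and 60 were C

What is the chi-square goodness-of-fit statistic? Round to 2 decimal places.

cat         O        E   (O−E)²/E
A          10       10      0.000
B          17       19      0.211
C          60       58      0.069
Sum = 0.28

0.28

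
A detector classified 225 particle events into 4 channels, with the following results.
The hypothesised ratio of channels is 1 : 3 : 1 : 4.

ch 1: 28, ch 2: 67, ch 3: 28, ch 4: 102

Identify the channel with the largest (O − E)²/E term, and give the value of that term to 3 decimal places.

ch 2, 0.853

Ratio total = 9. Expected counts: 225×1/9 = 25, 225×3/9 = 75, 225×1/9 = 25, 225×4/9 = 100.
χ² = (28−25)²/25 + (67−75)²/75 + (28−25)²/25 + (102−100)²/100
   = 0.3600 + 0.8533 + 0.3600 + 0.0400
The largest term is for ch 2: 0.853.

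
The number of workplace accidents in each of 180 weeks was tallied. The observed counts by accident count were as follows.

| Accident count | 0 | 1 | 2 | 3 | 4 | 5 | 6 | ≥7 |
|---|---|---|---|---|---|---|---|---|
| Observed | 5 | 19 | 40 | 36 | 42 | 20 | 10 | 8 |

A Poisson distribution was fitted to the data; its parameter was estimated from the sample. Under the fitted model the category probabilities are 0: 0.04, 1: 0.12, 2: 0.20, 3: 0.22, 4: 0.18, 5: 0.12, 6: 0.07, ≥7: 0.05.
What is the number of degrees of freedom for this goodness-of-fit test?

6

There are k = 8 categories and 1 parameter estimated from the data, so df = 8 − 1 − 1 = 6.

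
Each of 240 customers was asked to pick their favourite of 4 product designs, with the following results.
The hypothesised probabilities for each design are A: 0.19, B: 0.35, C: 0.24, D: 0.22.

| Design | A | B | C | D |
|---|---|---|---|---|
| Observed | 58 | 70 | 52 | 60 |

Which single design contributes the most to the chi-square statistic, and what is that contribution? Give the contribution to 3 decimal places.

Expected counts E_i = n·p_i: 240×0.19 = 45.6, 240×0.35 = 84, 240×0.24 = 57.6, 240×0.22 = 52.8.
A: (58 − 45.6)²/45.6 = 153.76/45.6 = 3.3719
B: (70 − 84)²/84 = 196/84 = 2.3333
C: (52 − 57.6)²/57.6 = 31.36/57.6 = 0.5444
D: (60 − 52.8)²/52.8 = 51.84/52.8 = 0.9818
The largest term is for A: 3.372.

A, 3.372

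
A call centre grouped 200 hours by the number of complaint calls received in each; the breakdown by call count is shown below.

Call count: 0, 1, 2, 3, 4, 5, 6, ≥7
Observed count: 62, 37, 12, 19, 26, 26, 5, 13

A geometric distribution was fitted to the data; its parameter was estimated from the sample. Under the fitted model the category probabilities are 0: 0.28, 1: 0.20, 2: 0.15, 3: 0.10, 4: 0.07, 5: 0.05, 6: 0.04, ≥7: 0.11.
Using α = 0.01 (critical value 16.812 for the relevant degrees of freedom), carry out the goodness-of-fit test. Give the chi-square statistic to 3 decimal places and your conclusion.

52.410; reject

Expected counts E_i = n·p_i: 200×0.28 = 56, 200×0.20 = 40, 200×0.15 = 30, 200×0.10 = 20, 200×0.07 = 14, 200×0.05 = 10, 200×0.04 = 8, 200×0.11 = 22.
χ² = (62−56)²/56 + (37−40)²/40 + (12−30)²/30 + (19−20)²/20 + (26−14)²/14 + (26−10)²/10 + (5−8)²/8 + (13−22)²/22
   = 0.6429 + 0.2250 + 10.8000 + 0.0500 + 10.2857 + 25.6000 + 1.1250 + 3.6818
Sum = 52.410
df = 6. Since 52.410 > 16.812, we reject H₀.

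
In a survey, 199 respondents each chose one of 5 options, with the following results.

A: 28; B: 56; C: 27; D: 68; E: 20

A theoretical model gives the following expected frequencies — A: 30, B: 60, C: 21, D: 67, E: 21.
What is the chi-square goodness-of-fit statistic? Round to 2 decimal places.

cat         O        E   (O−E)²/E
A          28       30      0.133
B          56       60      0.267
C          27       21      1.714
D          68       67      0.015
E          20       21      0.048
Sum = 2.18

2.18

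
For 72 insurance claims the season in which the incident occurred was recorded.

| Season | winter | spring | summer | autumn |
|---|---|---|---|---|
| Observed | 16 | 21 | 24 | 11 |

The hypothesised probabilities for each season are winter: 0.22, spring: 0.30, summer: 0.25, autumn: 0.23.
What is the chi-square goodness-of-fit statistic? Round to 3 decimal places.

3.885

Expected counts E_i = n·p_i: 72×0.22 = 15.84, 72×0.30 = 21.6, 72×0.25 = 18, 72×0.23 = 16.56.
χ² = (16−15.84)²/15.84 + (21−21.6)²/21.6 + (24−18)²/18 + (11−16.56)²/16.56
   = 0.0016 + 0.0167 + 2.0000 + 1.8668
Sum = 3.885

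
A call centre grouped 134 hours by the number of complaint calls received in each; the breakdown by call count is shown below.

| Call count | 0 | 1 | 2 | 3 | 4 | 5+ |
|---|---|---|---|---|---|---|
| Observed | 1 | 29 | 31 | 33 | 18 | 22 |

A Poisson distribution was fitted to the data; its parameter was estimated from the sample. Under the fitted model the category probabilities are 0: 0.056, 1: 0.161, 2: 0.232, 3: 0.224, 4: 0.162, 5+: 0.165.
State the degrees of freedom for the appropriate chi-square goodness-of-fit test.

4

There are k = 6 categories and 1 parameter estimated from the data, so df = 6 − 1 − 1 = 4.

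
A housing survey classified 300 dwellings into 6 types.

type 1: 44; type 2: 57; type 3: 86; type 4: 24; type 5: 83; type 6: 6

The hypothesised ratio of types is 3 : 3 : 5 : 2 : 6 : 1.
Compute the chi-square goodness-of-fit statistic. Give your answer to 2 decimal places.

Ratio total = 20. Expected counts: 300×3/20 = 45, 300×3/20 = 45, 300×5/20 = 75, 300×2/20 = 30, 300×6/20 = 90, 300×1/20 = 15.
cat         O        E   (O−E)²/E
type 1     44       45      0.022
type 2     57       45      3.200
type 3     86       75      1.613
type 4     24       30      1.200
type 5     83       90      0.544
type 6      6       15      5.400
Sum = 11.98

11.98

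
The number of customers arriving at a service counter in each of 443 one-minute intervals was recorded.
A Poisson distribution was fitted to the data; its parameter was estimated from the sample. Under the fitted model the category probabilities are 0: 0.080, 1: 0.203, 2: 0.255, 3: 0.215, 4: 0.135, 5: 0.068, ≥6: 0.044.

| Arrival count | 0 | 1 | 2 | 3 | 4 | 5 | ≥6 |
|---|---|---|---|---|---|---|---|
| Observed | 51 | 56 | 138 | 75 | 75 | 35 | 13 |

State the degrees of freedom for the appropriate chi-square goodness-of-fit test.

5

There are k = 7 categories and 1 parameter estimated from the data, so df = 7 − 1 − 1 = 5.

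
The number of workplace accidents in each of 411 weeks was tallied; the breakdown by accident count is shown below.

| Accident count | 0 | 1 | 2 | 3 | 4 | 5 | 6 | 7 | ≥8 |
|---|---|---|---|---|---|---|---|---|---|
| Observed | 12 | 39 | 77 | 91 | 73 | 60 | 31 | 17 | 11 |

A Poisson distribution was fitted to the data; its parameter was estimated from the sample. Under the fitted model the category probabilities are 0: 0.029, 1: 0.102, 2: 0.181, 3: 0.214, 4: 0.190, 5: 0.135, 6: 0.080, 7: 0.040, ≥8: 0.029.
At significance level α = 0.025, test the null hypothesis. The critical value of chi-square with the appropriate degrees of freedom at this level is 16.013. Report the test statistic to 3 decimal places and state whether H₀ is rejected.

Expected counts E_i = n·p_i: 411×0.029 = 11.919, 411×0.102 = 41.922, 411×0.181 = 74.391, 411×0.214 = 87.954, 411×0.190 = 78.09, 411×0.135 = 55.485, 411×0.080 = 32.88, 411×0.040 = 16.44, 411×0.029 = 11.919.
χ² = (12−11.919)²/11.919 + (39−41.922)²/41.922 + (77−74.391)²/74.391 + (91−87.954)²/87.954 + (73−78.09)²/78.09 + (60−55.485)²/55.485 + (31−32.88)²/32.88 + (17−16.44)²/16.44 + (11−11.919)²/11.919
   = 0.0006 + 0.2037 + 0.0915 + 0.1055 + 0.3318 + 0.3674 + 0.1075 + 0.0191 + 0.0709
Sum = 1.298
df = 7. Since 1.298 < 16.013, we do not reject H₀.

1.298; do not reject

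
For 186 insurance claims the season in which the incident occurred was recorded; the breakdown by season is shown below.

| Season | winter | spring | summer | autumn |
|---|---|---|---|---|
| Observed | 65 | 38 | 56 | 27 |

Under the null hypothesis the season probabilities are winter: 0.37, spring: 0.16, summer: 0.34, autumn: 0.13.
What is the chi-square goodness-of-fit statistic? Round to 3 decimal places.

3.651

Expected counts E_i = n·p_i: 186×0.37 = 68.82, 186×0.16 = 29.76, 186×0.34 = 63.24, 186×0.13 = 24.18.
cat         O        E   (O−E)²/E
winter     65    68.82     0.2120
spring     38    29.76     2.2815
summer     56    63.24     0.8289
autumn     27    24.18     0.3289
Sum = 3.651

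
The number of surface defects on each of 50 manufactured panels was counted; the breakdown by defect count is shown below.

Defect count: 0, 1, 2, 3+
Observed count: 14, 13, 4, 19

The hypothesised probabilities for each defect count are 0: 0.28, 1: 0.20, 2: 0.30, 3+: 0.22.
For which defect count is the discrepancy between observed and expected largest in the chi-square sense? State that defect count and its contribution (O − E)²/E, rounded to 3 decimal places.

Expected counts E_i = n·p_i: 50×0.28 = 14, 50×0.20 = 10, 50×0.30 = 15, 50×0.22 = 11.
0: (14 − 14)²/14 = 0/14 = 0.0000
1: (13 − 10)²/10 = 9/10 = 0.9000
2: (4 − 15)²/15 = 121/15 = 8.0667
3+: (19 − 11)²/11 = 64/11 = 5.8182
The largest term is for 2: 8.067.

2, 8.067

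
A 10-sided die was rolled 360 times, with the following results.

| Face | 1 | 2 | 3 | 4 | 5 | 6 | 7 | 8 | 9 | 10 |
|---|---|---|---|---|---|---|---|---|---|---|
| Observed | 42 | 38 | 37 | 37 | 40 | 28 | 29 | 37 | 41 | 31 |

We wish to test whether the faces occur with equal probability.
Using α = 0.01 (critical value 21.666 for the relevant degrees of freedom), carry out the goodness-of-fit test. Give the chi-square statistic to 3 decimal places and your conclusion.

Expected count for each of the 10 categories: 360/10 = 36.
χ² = (42−36)²/36 + (38−36)²/36 + (37−36)²/36 + (37−36)²/36 + (40−36)²/36 + (28−36)²/36 + (29−36)²/36 + (37−36)²/36 + (41−36)²/36 + (31−36)²/36
   = 1.0000 + 0.1111 + 0.0278 + 0.0278 + 0.4444 + 1.7778 + 1.3611 + 0.0278 + 0.6944 + 0.6944
Sum = 6.167
df = 9. Since 6.167 < 21.666, we do not reject H₀.

6.167; do not reject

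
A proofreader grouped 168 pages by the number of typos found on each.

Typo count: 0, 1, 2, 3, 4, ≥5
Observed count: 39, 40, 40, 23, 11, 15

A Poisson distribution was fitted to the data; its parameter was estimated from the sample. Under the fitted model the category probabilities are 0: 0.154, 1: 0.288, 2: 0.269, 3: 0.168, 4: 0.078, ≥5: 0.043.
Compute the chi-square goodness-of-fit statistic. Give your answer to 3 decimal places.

Expected counts E_i = n·p_i: 168×0.154 = 25.872, 168×0.288 = 48.384, 168×0.269 = 45.192, 168×0.168 = 28.224, 168×0.078 = 13.104, 168×0.043 = 7.224.
0: (39 − 25.872)²/25.872 = 172.344384/25.872 = 6.6614
1: (40 − 48.384)²/48.384 = 70.291456/48.384 = 1.4528
2: (40 − 45.192)²/45.192 = 26.956864/45.192 = 0.5965
3: (23 − 28.224)²/28.224 = 27.290176/28.224 = 0.9669
4: (11 − 13.104)²/13.104 = 4.426816/13.104 = 0.3378
≥5: (15 − 7.224)²/7.224 = 60.466176/7.224 = 8.3702
Sum = 18.386

18.386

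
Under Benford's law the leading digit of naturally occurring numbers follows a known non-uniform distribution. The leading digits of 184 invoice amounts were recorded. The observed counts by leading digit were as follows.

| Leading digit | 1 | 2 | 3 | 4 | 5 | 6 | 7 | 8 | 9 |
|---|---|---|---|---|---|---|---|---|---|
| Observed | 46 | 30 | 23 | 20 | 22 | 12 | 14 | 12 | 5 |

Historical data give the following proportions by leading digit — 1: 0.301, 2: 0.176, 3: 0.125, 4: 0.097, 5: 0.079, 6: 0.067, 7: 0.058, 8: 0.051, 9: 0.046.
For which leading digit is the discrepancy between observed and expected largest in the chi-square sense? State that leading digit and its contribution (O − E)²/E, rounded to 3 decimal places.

5, 3.833

Expected counts E_i = n·p_i: 184×0.301 = 55.384, 184×0.176 = 32.384, 184×0.125 = 23, 184×0.097 = 17.848, 184×0.079 = 14.536, 184×0.067 = 12.328, 184×0.058 = 10.672, 184×0.051 = 9.384, 184×0.046 = 8.464.
1: (46 − 55.384)²/55.384 = 88.059456/55.384 = 1.5900
2: (30 − 32.384)²/32.384 = 5.683456/32.384 = 0.1755
3: (23 − 23)²/23 = 0/23 = 0.0000
4: (20 − 17.848)²/17.848 = 4.631104/17.848 = 0.2595
5: (22 − 14.536)²/14.536 = 55.711296/14.536 = 3.8326
6: (12 − 12.328)²/12.328 = 0.107584/12.328 = 0.0087
7: (14 − 10.672)²/10.672 = 11.075584/10.672 = 1.0378
8: (12 − 9.384)²/9.384 = 6.843456/9.384 = 0.7293
9: (5 − 8.464)²/8.464 = 11.999296/8.464 = 1.4177
The largest term is for 5: 3.833.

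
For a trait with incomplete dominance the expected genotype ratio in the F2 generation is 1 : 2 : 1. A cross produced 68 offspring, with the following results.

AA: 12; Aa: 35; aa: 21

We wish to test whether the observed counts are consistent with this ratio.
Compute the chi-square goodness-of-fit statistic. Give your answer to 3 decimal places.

2.441

Ratio total = 4. Expected counts: 68×1/4 = 17, 68×2/4 = 34, 68×1/4 = 17.
χ² = (12−17)²/17 + (35−34)²/34 + (21−17)²/17
   = 1.4706 + 0.0294 + 0.9412
Sum = 2.441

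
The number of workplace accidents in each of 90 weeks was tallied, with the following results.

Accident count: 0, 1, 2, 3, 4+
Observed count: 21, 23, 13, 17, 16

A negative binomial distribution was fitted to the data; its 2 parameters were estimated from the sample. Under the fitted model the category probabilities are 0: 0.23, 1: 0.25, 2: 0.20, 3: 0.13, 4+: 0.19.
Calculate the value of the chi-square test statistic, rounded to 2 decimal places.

Expected counts E_i = n·p_i: 90×0.23 = 20.7, 90×0.25 = 22.5, 90×0.20 = 18, 90×0.13 = 11.7, 90×0.19 = 17.1.
χ² = (21−20.7)²/20.7 + (23−22.5)²/22.5 + (13−18)²/18 + (17−11.7)²/11.7 + (16−17.1)²/17.1
   = 0.004 + 0.011 + 1.389 + 2.401 + 0.071
Sum = 3.88

3.88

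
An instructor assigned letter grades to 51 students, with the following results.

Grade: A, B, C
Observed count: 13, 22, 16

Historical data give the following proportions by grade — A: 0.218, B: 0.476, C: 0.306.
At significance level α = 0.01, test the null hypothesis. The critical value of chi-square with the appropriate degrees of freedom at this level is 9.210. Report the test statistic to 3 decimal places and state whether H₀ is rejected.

0.542; do not reject

Expected counts E_i = n·p_i: 51×0.218 = 11.118, 51×0.476 = 24.276, 51×0.306 = 15.606.
A: (13 − 11.118)²/11.118 = 3.541924/11.118 = 0.3186
B: (22 − 24.276)²/24.276 = 5.180176/24.276 = 0.2134
C: (16 − 15.606)²/15.606 = 0.155236/15.606 = 0.0099
Sum = 0.542
df = 2. Since 0.542 < 9.210, we do not reject H₀.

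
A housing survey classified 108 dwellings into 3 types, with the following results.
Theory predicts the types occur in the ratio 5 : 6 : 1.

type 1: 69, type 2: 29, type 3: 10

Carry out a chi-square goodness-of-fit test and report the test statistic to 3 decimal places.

Ratio total = 12. Expected counts: 108×5/12 = 45, 108×6/12 = 54, 108×1/12 = 9.
χ² = (69−45)²/45 + (29−54)²/54 + (10−9)²/9
   = 12.8000 + 11.5741 + 0.1111
Sum = 24.485

24.485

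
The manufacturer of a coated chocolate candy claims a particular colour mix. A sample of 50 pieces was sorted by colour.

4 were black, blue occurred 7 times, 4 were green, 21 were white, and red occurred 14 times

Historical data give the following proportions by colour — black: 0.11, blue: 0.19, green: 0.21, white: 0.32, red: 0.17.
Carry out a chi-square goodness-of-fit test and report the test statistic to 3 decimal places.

Expected counts E_i = n·p_i: 50×0.11 = 5.5, 50×0.19 = 9.5, 50×0.21 = 10.5, 50×0.32 = 16, 50×0.17 = 8.5.
cat         O        E   (O−E)²/E
black       4      5.5     0.4091
blue        7      9.5     0.6579
green       4     10.5     4.0238
white      21       16     1.5625
red        14      8.5     3.5588
Sum = 10.212

10.212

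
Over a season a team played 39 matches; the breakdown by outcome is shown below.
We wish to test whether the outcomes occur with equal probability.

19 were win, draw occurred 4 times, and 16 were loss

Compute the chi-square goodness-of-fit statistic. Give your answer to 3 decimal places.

9.692

Expected count for each of the 3 categories: 39/3 = 13.
χ² = (19−13)²/13 + (4−13)²/13 + (16−13)²/13
   = 2.7692 + 6.2308 + 0.6923
Sum = 9.692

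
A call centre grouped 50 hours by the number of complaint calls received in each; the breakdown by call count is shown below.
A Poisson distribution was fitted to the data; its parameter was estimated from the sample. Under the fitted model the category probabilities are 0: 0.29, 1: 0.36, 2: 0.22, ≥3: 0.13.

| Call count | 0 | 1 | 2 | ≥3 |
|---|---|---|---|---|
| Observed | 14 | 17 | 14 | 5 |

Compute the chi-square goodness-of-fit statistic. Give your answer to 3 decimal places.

1.237

Expected counts E_i = n·p_i: 50×0.29 = 14.5, 50×0.36 = 18, 50×0.22 = 11, 50×0.13 = 6.5.
cat         O        E   (O−E)²/E
0          14     14.5     0.0172
1          17       18     0.0556
2          14       11     0.8182
≥3          5      6.5     0.3462
Sum = 1.237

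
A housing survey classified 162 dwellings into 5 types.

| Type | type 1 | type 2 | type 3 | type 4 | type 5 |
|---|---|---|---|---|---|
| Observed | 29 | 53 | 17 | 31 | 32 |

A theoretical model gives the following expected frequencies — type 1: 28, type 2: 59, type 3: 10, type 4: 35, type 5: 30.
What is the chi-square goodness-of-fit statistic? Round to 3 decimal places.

cat         O        E   (O−E)²/E
type 1     29       28     0.0357
type 2     53       59     0.6102
type 3     17       10     4.9000
type 4     31       35     0.4571
type 5     32       30     0.1333
Sum = 6.136

6.136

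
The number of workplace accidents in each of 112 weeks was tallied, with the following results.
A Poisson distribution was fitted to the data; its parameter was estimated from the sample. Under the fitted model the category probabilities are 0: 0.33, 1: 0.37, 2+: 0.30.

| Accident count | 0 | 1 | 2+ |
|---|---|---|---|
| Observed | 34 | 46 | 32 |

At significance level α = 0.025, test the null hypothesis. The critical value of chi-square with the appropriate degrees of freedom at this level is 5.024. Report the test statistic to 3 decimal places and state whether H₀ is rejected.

Expected counts E_i = n·p_i: 112×0.33 = 36.96, 112×0.37 = 41.44, 112×0.30 = 33.6.
χ² = (34−36.96)²/36.96 + (46−41.44)²/41.44 + (32−33.6)²/33.6
   = 0.2371 + 0.5018 + 0.0762
Sum = 0.815
df = 1. Since 0.815 < 5.024, we do not reject H₀.

0.815; do not reject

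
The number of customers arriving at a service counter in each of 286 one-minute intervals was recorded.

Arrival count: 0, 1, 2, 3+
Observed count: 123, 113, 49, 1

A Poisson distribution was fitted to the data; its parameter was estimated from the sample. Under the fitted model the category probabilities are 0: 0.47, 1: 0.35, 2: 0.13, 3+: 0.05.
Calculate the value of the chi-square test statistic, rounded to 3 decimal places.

18.760

Expected counts E_i = n·p_i: 286×0.47 = 134.42, 286×0.35 = 100.1, 286×0.13 = 37.18, 286×0.05 = 14.3.
cat         O        E   (O−E)²/E
0         123   134.42     0.9702
1         113    100.1     1.6624
2          49    37.18     3.7577
3+          1     14.3    12.3699
Sum = 18.760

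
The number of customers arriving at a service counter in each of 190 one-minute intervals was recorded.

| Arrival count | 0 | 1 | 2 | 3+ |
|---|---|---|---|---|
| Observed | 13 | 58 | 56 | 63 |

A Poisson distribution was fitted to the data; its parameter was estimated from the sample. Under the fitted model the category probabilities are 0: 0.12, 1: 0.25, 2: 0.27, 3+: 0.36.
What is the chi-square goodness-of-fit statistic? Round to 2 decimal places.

7.39

Expected counts E_i = n·p_i: 190×0.12 = 22.8, 190×0.25 = 47.5, 190×0.27 = 51.3, 190×0.36 = 68.4.
χ² = (13−22.8)²/22.8 + (58−47.5)²/47.5 + (56−51.3)²/51.3 + (63−68.4)²/68.4
   = 4.212 + 2.321 + 0.431 + 0.426
Sum = 7.39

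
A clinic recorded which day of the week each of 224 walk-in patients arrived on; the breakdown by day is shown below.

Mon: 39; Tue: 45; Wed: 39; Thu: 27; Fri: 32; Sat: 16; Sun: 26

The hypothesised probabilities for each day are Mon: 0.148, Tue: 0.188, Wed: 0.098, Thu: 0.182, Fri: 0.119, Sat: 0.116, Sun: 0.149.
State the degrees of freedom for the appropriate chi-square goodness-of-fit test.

6

There are k = 7 categories and no parameters were estimated from the data, so df = 7 − 1 = 6.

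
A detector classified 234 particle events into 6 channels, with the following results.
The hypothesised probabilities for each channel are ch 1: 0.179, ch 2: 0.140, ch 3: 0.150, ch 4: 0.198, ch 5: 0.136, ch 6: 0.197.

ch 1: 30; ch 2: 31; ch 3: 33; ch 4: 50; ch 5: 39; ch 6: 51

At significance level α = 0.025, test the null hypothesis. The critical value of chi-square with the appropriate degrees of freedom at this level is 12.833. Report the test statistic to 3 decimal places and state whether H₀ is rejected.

Expected counts E_i = n·p_i: 234×0.179 = 41.886, 234×0.140 = 32.76, 234×0.150 = 35.1, 234×0.198 = 46.332, 234×0.136 = 31.824, 234×0.197 = 46.098.
χ² = (30−41.886)²/41.886 + (31−32.76)²/32.76 + (33−35.1)²/35.1 + (50−46.332)²/46.332 + (39−31.824)²/31.824 + (51−46.098)²/46.098
   = 3.3729 + 0.0946 + 0.1256 + 0.2904 + 1.6181 + 0.5213
Sum = 6.023
df = 5. Since 6.023 < 12.833, we do not reject H₀.

6.023; do not reject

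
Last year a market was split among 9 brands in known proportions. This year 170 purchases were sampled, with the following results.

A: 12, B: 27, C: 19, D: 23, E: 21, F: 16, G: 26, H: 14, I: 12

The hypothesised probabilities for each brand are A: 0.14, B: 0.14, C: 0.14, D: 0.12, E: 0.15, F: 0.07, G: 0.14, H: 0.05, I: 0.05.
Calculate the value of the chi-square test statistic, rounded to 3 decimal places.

14.990

Expected counts E_i = n·p_i: 170×0.14 = 23.8, 170×0.14 = 23.8, 170×0.14 = 23.8, 170×0.12 = 20.4, 170×0.15 = 25.5, 170×0.07 = 11.9, 170×0.14 = 23.8, 170×0.05 = 8.5, 170×0.05 = 8.5.
χ² = (12−23.8)²/23.8 + (27−23.8)²/23.8 + (19−23.8)²/23.8 + (23−20.4)²/20.4 + (21−25.5)²/25.5 + (16−11.9)²/11.9 + (26−23.8)²/23.8 + (14−8.5)²/8.5 + (12−8.5)²/8.5
   = 5.8504 + 0.4303 + 0.9681 + 0.3314 + 0.7941 + 1.4126 + 0.2034 + 3.5588 + 1.4412
Sum = 14.990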